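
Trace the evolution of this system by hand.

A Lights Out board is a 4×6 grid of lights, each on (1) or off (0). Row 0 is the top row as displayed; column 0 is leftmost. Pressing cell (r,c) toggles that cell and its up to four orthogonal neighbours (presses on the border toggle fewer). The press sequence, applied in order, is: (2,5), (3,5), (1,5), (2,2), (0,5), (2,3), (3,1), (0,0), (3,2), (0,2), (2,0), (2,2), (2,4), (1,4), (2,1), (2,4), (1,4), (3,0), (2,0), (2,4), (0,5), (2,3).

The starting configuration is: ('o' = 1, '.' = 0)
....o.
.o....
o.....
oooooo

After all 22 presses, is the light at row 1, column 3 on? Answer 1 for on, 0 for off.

[0] ....o.
.o....
o.....
oooooo
[1] ....o.
.o...o
o...oo
ooooo.
[2] ....o.
.o...o
o...o.
oooo.o
[3] ....oo
.o..o.
o...oo
oooo.o
[4] ....oo
.oo.o.
oooooo
oo.o.o
[5] ......
.oo.oo
oooooo
oo.o.o
[6] ......
.ooooo
oo...o
oo...o
[7] ......
.ooooo
o....o
..o..o
[8] oo....
oooooo
o....o
..o..o
[9] oo....
oooooo
o.o..o
.o.o.o
[10] o.oo..
oo.ooo
o.o..o
.o.o.o
[11] o.oo..
.o.ooo
.oo..o
oo.o.o
[12] o.oo..
.ooooo
...o.o
oooo.o
[13] o.oo..
.ooo.o
....o.
oooooo
[14] o.ooo.
.oo.o.
......
oooooo
[15] o.ooo.
..o.o.
ooo...
o.oooo
[16] o.ooo.
..o...
oooooo
o.oo.o
[17] o.oo..
..oooo
oooo.o
o.oo.o
[18] o.oo..
..oooo
.ooo.o
.ooo.o
[19] o.oo..
o.oooo
o.oo.o
oooo.o
[20] o.oo..
o.oo.o
o.o.o.
oooooo
[21] o.oooo
o.oo..
o.o.o.
oooooo
[22] o.oooo
o.o...
o..o..
ooo.oo

0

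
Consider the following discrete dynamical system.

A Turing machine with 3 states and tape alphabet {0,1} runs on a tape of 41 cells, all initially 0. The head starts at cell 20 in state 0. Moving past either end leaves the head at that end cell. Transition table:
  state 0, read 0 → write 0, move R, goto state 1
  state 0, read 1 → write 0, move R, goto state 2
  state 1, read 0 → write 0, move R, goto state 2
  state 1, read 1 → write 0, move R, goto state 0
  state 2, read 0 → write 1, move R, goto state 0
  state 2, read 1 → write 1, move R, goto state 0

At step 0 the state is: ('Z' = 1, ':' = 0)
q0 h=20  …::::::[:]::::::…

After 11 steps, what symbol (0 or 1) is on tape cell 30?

[0] q0 h=20  …::::::[:]::::::…
[1] q1 h=21  …::::::[:]::::::…
[2] q2 h=22  …::::::[:]::::::…
[3] q0 h=23  …:::::Z[:]::::::…
[4] q1 h=24  …::::Z:[:]::::::…
[5] q2 h=25  …:::Z::[:]::::::…
[6] q0 h=26  …::Z::Z[:]::::::…
[7] q1 h=27  …:Z::Z:[:]::::::…
[8] q2 h=28  …Z::Z::[:]::::::…
[9] q0 h=29  …::Z::Z[:]::::::…
[10] q1 h=30  …:Z::Z:[:]::::::…
[11] q2 h=31  …Z::Z::[:]::::::…

0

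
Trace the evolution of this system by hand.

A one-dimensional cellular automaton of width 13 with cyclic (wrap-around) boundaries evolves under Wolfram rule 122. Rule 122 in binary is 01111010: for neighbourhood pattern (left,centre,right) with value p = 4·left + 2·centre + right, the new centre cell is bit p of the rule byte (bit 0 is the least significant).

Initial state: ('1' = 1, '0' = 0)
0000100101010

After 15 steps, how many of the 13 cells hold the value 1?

step 0: 0000100101010
step 1: 0001011010101
step 2: 1010111101010
step 3: 0101100110101
step 4: 1011111111010
step 5: 0110000001101
step 6: 1111000011110
step 7: 1001100110011
step 8: 1111111111110
step 9: 1000000000011
step 10: 1100000000110
step 11: 1110000001111
step 12: 0011000011000
step 13: 0111100111100
step 14: 1100111100110
step 15: 1111100111111

11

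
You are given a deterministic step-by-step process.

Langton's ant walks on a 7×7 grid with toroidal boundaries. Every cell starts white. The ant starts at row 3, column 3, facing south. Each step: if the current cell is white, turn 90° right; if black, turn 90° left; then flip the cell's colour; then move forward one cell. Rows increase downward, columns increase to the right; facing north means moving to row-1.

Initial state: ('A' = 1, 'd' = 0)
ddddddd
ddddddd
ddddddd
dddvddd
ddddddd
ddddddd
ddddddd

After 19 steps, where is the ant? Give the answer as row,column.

0) ddddddd
ddddddd
ddddddd
dddvddd
ddddddd
ddddddd
ddddddd
1) ddddddd
ddddddd
ddddddd
dd<Addd
ddddddd
ddddddd
ddddddd
2) ddddddd
ddddddd
dd^dddd
ddAAddd
ddddddd
ddddddd
ddddddd
3) ddddddd
ddddddd
ddA>ddd
ddAAddd
ddddddd
ddddddd
ddddddd
4) ddddddd
ddddddd
ddAAddd
ddAvddd
ddddddd
ddddddd
ddddddd
5) ddddddd
ddddddd
ddAAddd
ddAd>dd
ddddddd
ddddddd
ddddddd
6) ddddddd
ddddddd
ddAAddd
ddAdAdd
ddddvdd
ddddddd
ddddddd
7) ddddddd
ddddddd
ddAAddd
ddAdAdd
ddd<Add
ddddddd
ddddddd
8) ddddddd
ddddddd
ddAAddd
ddA^Add
dddAAdd
ddddddd
ddddddd
9) ddddddd
ddddddd
ddAAddd
ddAA>dd
dddAAdd
ddddddd
ddddddd
10) ddddddd
ddddddd
ddAA^dd
ddAAddd
dddAAdd
ddddddd
ddddddd
11) ddddddd
ddddddd
ddAAA>d
ddAAddd
dddAAdd
ddddddd
ddddddd
12) ddddddd
ddddddd
ddAAAAd
ddAAdvd
dddAAdd
ddddddd
ddddddd
13) ddddddd
ddddddd
ddAAAAd
ddAA<Ad
dddAAdd
ddddddd
ddddddd
14) ddddddd
ddddddd
ddAA^Ad
ddAAAAd
dddAAdd
ddddddd
ddddddd
15) ddddddd
ddddddd
ddA<dAd
ddAAAAd
dddAAdd
ddddddd
ddddddd
16) ddddddd
ddddddd
ddAddAd
ddAvAAd
dddAAdd
ddddddd
ddddddd
17) ddddddd
ddddddd
ddAddAd
ddAd>Ad
dddAAdd
ddddddd
ddddddd
18) ddddddd
ddddddd
ddAd^Ad
ddAddAd
dddAAdd
ddddddd
ddddddd
19) ddddddd
ddddddd
ddAdA>d
ddAddAd
dddAAdd
ddddddd
ddddddd

2,5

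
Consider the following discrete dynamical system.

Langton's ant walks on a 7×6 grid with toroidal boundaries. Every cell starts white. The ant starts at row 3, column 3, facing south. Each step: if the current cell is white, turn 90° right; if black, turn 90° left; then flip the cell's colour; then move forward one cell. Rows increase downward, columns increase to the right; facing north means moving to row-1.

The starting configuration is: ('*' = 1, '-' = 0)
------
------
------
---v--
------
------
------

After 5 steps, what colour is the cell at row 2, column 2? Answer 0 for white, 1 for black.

1

k=0  ------
------
------
---v--
------
------
------
k=1  ------
------
------
--<*--
------
------
------
k=2  ------
------
--^---
--**--
------
------
------
k=3  ------
------
--*>--
--**--
------
------
------
k=4  ------
------
--**--
--*v--
------
------
------
k=5  ------
------
--**--
--*->-
------
------
------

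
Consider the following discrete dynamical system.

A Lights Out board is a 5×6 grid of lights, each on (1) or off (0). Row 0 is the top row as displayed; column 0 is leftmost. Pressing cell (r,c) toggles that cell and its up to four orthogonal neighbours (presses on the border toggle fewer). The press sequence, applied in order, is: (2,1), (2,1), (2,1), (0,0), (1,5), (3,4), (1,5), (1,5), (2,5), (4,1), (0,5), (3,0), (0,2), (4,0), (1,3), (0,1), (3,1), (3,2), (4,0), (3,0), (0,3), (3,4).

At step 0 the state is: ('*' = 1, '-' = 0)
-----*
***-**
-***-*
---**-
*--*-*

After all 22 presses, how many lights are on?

17

gen 0: -----*
***-**
-***-*
---**-
*--*-*
gen 1: -----*
*-*-**
*--*-*
-*-**-
*--*-*
gen 2: -----*
***-**
-***-*
---**-
*--*-*
gen 3: -----*
*-*-**
*--*-*
-*-**-
*--*-*
gen 4: **---*
--*-**
*--*-*
-*-**-
*--*-*
gen 5: **----
--*---
*--*--
-*-**-
*--*-*
gen 6: **----
--*---
*--**-
-*---*
*--***
gen 7: **---*
--*-**
*--***
-*---*
*--***
gen 8: **----
--*---
*--**-
-*---*
*--***
gen 9: **----
--*--*
*--*-*
-*----
*--***
gen 10: **----
--*--*
*--*-*
------
-*****
gen 11: **--**
--*---
*--*-*
------
-*****
gen 12: **--**
--*---
---*-*
**----
******
gen 13: *-****
------
---*-*
**----
******
gen 14: *-****
------
---*-*
-*----
--****
gen 15: *-*-**
--***-
-----*
-*----
--****
gen 16: -*--**
-****-
-----*
-*----
--****
gen 17: -*--**
-****-
-*---*
*-*---
-*****
gen 18: -*--**
-****-
-**--*
**-*--
-*-***
gen 19: -*--**
-****-
-**--*
-*-*--
*--***
gen 20: -*--**
-****-
***--*
*--*--
---***
gen 21: -***-*
-**-*-
***--*
*--*--
---***
gen 22: -***-*
-**-*-
***-**
*---**
---*-*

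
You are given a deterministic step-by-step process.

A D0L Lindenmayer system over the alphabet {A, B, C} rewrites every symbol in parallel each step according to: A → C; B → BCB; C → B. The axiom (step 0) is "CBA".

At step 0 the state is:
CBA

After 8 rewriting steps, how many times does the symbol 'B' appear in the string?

step 0: CBA
step 1: BBCBC
step 2: BCBBCBBBCBB
step 3: BCBBBCBBCBBBCBBCBBCBBBCBBCB
step 4: BCBBBCBBCBBCBBBCBBCBBBCBBCBBCBBBCBBCBBBCBBCBBBCBBCBBCBBBCBBCBBBCB
step 5: BCBBBCBBCBBCBBBCBBCBBBCBBCBBBCBBCBBCBBBCBBCBBBCBBCBBCBBBCB…BCBBBCBBCBBCBBBCBBCBBBCBBCBBBCBBCBBCBBBCBBCBBBCBBCBBCBBBCB  (len 157)
step 6: BCBBBCBBCBBCBBBCBBCBBBCBBCBBBCBBCBBCBBBCBBCBBBCBBCBBCBBBCB…BCBBBCBBCBBCBBBCBBCBBBCBBCBBCBBBCBBCBBBCBBCBBBCBBCBBCBBBCB  (len 379)
step 7: BCBBBCBBCBBCBBBCBBCBBBCBBCBBBCBBCBBCBBBCBBCBBBCBBCBBCBBBCB…BCBBBCBBCBBCBBBCBBCBBBCBBCBBCBBBCBBCBBBCBBCBBBCBBCBBCBBBCB  (len 915)
step 8: BCBBBCBBCBBCBBBCBBCBBBCBBCBBBCBBCBBCBBBCBBCBBBCBBCBBCBBBCB…BCBBBCBBCBBCBBBCBBCBBBCBBCBBCBBBCBBCBBBCBBCBBBCBBCBBCBBBCB  (len 2209)

1562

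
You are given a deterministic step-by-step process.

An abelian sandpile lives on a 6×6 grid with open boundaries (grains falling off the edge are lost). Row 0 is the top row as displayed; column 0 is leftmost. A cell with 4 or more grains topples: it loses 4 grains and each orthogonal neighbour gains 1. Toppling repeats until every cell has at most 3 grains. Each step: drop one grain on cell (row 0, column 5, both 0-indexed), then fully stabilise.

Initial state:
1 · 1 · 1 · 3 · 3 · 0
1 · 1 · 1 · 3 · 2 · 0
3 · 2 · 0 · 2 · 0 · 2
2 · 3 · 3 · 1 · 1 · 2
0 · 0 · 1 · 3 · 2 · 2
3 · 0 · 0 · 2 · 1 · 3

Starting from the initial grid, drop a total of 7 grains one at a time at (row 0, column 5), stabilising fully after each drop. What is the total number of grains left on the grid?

0) 1 · 1 · 1 · 3 · 3 · 0
1 · 1 · 1 · 3 · 2 · 0
3 · 2 · 0 · 2 · 0 · 2
2 · 3 · 3 · 1 · 1 · 2
0 · 0 · 1 · 3 · 2 · 2
3 · 0 · 0 · 2 · 1 · 3
1) 1 · 1 · 1 · 3 · 3 · 1
1 · 1 · 1 · 3 · 2 · 0
3 · 2 · 0 · 2 · 0 · 2
2 · 3 · 3 · 1 · 1 · 2
0 · 0 · 1 · 3 · 2 · 2
3 · 0 · 0 · 2 · 1 · 3
2) 1 · 1 · 1 · 3 · 3 · 2
1 · 1 · 1 · 3 · 2 · 0
3 · 2 · 0 · 2 · 0 · 2
2 · 3 · 3 · 1 · 1 · 2
0 · 0 · 1 · 3 · 2 · 2
3 · 0 · 0 · 2 · 1 · 3
3) 1 · 1 · 1 · 3 · 3 · 3
1 · 1 · 1 · 3 · 2 · 0
3 · 2 · 0 · 2 · 0 · 2
2 · 3 · 3 · 1 · 1 · 2
0 · 0 · 1 · 3 · 2 · 2
3 · 0 · 0 · 2 · 1 · 3
4) 1 · 1 · 2 · 1 · 2 · 1
1 · 1 · 2 · 1 · 0 · 2
3 · 2 · 0 · 3 · 1 · 2
2 · 3 · 3 · 1 · 1 · 2
0 · 0 · 1 · 3 · 2 · 2
3 · 0 · 0 · 2 · 1 · 3
5) 1 · 1 · 2 · 1 · 2 · 2
1 · 1 · 2 · 1 · 0 · 2
3 · 2 · 0 · 3 · 1 · 2
2 · 3 · 3 · 1 · 1 · 2
0 · 0 · 1 · 3 · 2 · 2
3 · 0 · 0 · 2 · 1 · 3
6) 1 · 1 · 2 · 1 · 2 · 3
1 · 1 · 2 · 1 · 0 · 2
3 · 2 · 0 · 3 · 1 · 2
2 · 3 · 3 · 1 · 1 · 2
0 · 0 · 1 · 3 · 2 · 2
3 · 0 · 0 · 2 · 1 · 3
7) 1 · 1 · 2 · 1 · 3 · 0
1 · 1 · 2 · 1 · 0 · 3
3 · 2 · 0 · 3 · 1 · 2
2 · 3 · 3 · 1 · 1 · 2
0 · 0 · 1 · 3 · 2 · 2
3 · 0 · 0 · 2 · 1 · 3

56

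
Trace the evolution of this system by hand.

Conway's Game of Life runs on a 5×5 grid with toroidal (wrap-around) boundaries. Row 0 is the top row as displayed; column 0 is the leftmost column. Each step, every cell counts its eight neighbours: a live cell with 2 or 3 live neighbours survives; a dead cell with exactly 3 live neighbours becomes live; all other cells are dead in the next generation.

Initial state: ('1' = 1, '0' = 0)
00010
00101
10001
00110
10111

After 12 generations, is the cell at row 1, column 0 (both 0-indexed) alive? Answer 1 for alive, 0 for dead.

0

[0] 00010
00101
10001
00110
10111
[1] 11000
10001
11101
00100
01000
[2] 01001
00110
00101
00110
11100
[3] 00001
11101
01001
10001
10001
[4] 00000
01101
00100
01010
00010
[5] 00110
01110
10000
00010
00100
[6] 00000
01011
01011
00000
00100
[7] 00110
00011
00011
00110
00000
[8] 00111
00000
00000
00111
00000
[9] 00010
00010
00010
00010
00000
[10] 00000
00111
00111
00000
00000
[11] 00010
00101
00101
00010
00000
[12] 00010
00101
00101
00010
00000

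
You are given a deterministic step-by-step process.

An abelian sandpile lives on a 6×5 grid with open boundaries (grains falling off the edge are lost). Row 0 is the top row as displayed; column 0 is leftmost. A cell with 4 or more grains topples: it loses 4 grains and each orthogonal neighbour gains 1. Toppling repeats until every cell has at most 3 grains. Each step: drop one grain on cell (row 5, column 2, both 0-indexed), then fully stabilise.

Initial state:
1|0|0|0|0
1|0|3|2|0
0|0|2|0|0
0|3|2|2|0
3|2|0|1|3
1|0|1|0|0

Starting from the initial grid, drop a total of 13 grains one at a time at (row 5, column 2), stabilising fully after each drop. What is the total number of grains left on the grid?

37

k=0  1|0|0|0|0
1|0|3|2|0
0|0|2|0|0
0|3|2|2|0
3|2|0|1|3
1|0|1|0|0
k=1  1|0|0|0|0
1|0|3|2|0
0|0|2|0|0
0|3|2|2|0
3|2|0|1|3
1|0|2|0|0
k=2  1|0|0|0|0
1|0|3|2|0
0|0|2|0|0
0|3|2|2|0
3|2|0|1|3
1|0|3|0|0
k=3  1|0|0|0|0
1|0|3|2|0
0|0|2|0|0
0|3|2|2|0
3|2|1|1|3
1|1|0|1|0
k=4  1|0|0|0|0
1|0|3|2|0
0|0|2|0|0
0|3|2|2|0
3|2|1|1|3
1|1|1|1|0
k=5  1|0|0|0|0
1|0|3|2|0
0|0|2|0|0
0|3|2|2|0
3|2|1|1|3
1|1|2|1|0
k=6  1|0|0|0|0
1|0|3|2|0
0|0|2|0|0
0|3|2|2|0
3|2|1|1|3
1|1|3|1|0
k=7  1|0|0|0|0
1|0|3|2|0
0|0|2|0|0
0|3|2|2|0
3|2|2|1|3
1|2|0|2|0
k=8  1|0|0|0|0
1|0|3|2|0
0|0|2|0|0
0|3|2|2|0
3|2|2|1|3
1|2|1|2|0
k=9  1|0|0|0|0
1|0|3|2|0
0|0|2|0|0
0|3|2|2|0
3|2|2|1|3
1|2|2|2|0
k=10  1|0|0|0|0
1|0|3|2|0
0|0|2|0|0
0|3|2|2|0
3|2|2|1|3
1|2|3|2|0
k=11  1|0|0|0|0
1|0|3|2|0
0|0|2|0|0
0|3|2|2|0
3|2|3|1|3
1|3|0|3|0
k=12  1|0|0|0|0
1|0|3|2|0
0|0|2|0|0
0|3|2|2|0
3|2|3|1|3
1|3|1|3|0
k=13  1|0|0|0|0
1|0|3|2|0
0|0|2|0|0
0|3|2|2|0
3|2|3|1|3
1|3|2|3|0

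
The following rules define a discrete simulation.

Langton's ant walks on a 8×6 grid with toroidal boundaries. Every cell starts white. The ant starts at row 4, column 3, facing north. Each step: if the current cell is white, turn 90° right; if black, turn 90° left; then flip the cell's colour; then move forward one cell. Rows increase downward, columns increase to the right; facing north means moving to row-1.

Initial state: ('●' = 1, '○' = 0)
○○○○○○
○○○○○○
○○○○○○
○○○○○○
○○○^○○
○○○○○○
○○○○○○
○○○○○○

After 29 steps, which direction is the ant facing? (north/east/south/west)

east

0) ○○○○○○
○○○○○○
○○○○○○
○○○○○○
○○○^○○
○○○○○○
○○○○○○
○○○○○○
1) ○○○○○○
○○○○○○
○○○○○○
○○○○○○
○○○●>○
○○○○○○
○○○○○○
○○○○○○
2) ○○○○○○
○○○○○○
○○○○○○
○○○○○○
○○○●●○
○○○○v○
○○○○○○
○○○○○○
3) ○○○○○○
○○○○○○
○○○○○○
○○○○○○
○○○●●○
○○○<●○
○○○○○○
○○○○○○
4) ○○○○○○
○○○○○○
○○○○○○
○○○○○○
○○○^●○
○○○●●○
○○○○○○
○○○○○○
5) ○○○○○○
○○○○○○
○○○○○○
○○○○○○
○○<○●○
○○○●●○
○○○○○○
○○○○○○
6) ○○○○○○
○○○○○○
○○○○○○
○○^○○○
○○●○●○
○○○●●○
○○○○○○
○○○○○○
7) ○○○○○○
○○○○○○
○○○○○○
○○●>○○
○○●○●○
○○○●●○
○○○○○○
○○○○○○
8) ○○○○○○
○○○○○○
○○○○○○
○○●●○○
○○●v●○
○○○●●○
○○○○○○
○○○○○○
9) ○○○○○○
○○○○○○
○○○○○○
○○●●○○
○○<●●○
○○○●●○
○○○○○○
○○○○○○
10) ○○○○○○
○○○○○○
○○○○○○
○○●●○○
○○○●●○
○○v●●○
○○○○○○
○○○○○○
11) ○○○○○○
○○○○○○
○○○○○○
○○●●○○
○○○●●○
○<●●●○
○○○○○○
○○○○○○
12) ○○○○○○
○○○○○○
○○○○○○
○○●●○○
○^○●●○
○●●●●○
○○○○○○
○○○○○○
13) ○○○○○○
○○○○○○
○○○○○○
○○●●○○
○●>●●○
○●●●●○
○○○○○○
○○○○○○
14) ○○○○○○
○○○○○○
○○○○○○
○○●●○○
○●●●●○
○●v●●○
○○○○○○
○○○○○○
15) ○○○○○○
○○○○○○
○○○○○○
○○●●○○
○●●●●○
○●○>●○
○○○○○○
○○○○○○
16) ○○○○○○
○○○○○○
○○○○○○
○○●●○○
○●●^●○
○●○○●○
○○○○○○
○○○○○○
17) ○○○○○○
○○○○○○
○○○○○○
○○●●○○
○●<○●○
○●○○●○
○○○○○○
○○○○○○
18) ○○○○○○
○○○○○○
○○○○○○
○○●●○○
○●○○●○
○●v○●○
○○○○○○
○○○○○○
19) ○○○○○○
○○○○○○
○○○○○○
○○●●○○
○●○○●○
○<●○●○
○○○○○○
○○○○○○
20) ○○○○○○
○○○○○○
○○○○○○
○○●●○○
○●○○●○
○○●○●○
○v○○○○
○○○○○○
21) ○○○○○○
○○○○○○
○○○○○○
○○●●○○
○●○○●○
○○●○●○
<●○○○○
○○○○○○
22) ○○○○○○
○○○○○○
○○○○○○
○○●●○○
○●○○●○
^○●○●○
●●○○○○
○○○○○○
23) ○○○○○○
○○○○○○
○○○○○○
○○●●○○
○●○○●○
●>●○●○
●●○○○○
○○○○○○
24) ○○○○○○
○○○○○○
○○○○○○
○○●●○○
○●○○●○
●●●○●○
●v○○○○
○○○○○○
25) ○○○○○○
○○○○○○
○○○○○○
○○●●○○
○●○○●○
●●●○●○
●○>○○○
○○○○○○
26) ○○○○○○
○○○○○○
○○○○○○
○○●●○○
○●○○●○
●●●○●○
●○●○○○
○○v○○○
27) ○○○○○○
○○○○○○
○○○○○○
○○●●○○
○●○○●○
●●●○●○
●○●○○○
○<●○○○
28) ○○○○○○
○○○○○○
○○○○○○
○○●●○○
○●○○●○
●●●○●○
●^●○○○
○●●○○○
29) ○○○○○○
○○○○○○
○○○○○○
○○●●○○
○●○○●○
●●●○●○
●●>○○○
○●●○○○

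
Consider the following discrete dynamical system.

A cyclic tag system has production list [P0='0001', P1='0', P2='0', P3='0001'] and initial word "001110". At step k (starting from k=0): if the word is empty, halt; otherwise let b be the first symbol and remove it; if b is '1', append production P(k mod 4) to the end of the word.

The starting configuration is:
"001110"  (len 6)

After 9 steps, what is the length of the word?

step 0: "001110"  (len 6)
step 1: "01110"  (len 5)
step 2: "1110"  (len 4)
step 3: "1100"  (len 4)
step 4: "1000001"  (len 7)
step 5: "0000010001"  (len 10)
step 6: "000010001"  (len 9)
step 7: "00010001"  (len 8)
step 8: "0010001"  (len 7)
step 9: "010001"  (len 6)

6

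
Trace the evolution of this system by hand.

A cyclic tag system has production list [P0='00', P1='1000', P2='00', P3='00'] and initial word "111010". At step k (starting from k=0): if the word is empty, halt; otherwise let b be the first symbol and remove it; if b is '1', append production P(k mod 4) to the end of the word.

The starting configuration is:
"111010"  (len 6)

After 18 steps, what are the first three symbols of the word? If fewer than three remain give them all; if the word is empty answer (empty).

(empty)

[0] "111010"  (len 6)
[1] "1101000"  (len 7)
[2] "1010001000"  (len 10)
[3] "01000100000"  (len 11)
[4] "1000100000"  (len 10)
[5] "00010000000"  (len 11)
[6] "0010000000"  (len 10)
[7] "010000000"  (len 9)
[8] "10000000"  (len 8)
[9] "000000000"  (len 9)
[10] "00000000"  (len 8)
[11] "0000000"  (len 7)
[12] "000000"  (len 6)
[13] "00000"  (len 5)
[14] "0000"  (len 4)
[15] "000"  (len 3)
[16] "00"  (len 2)
[17] "0"  (len 1)
[18] (halted — word empty)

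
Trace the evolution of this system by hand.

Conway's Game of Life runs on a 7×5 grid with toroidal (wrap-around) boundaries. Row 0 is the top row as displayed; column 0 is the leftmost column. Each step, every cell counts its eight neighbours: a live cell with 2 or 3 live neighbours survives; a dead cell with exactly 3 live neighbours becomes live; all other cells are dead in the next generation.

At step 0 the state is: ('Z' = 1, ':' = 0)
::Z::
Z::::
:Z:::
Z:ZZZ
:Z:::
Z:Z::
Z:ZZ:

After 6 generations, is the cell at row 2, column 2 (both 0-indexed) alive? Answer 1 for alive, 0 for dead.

1

t=0: ::Z::
Z::::
:Z:::
Z:ZZZ
:Z:::
Z:Z::
Z:ZZ:
t=1: ::ZZZ
:Z:::
:ZZZ:
Z:ZZZ
:::::
Z:ZZZ
::ZZZ
t=2: ZZ::Z
ZZ::Z
:::::
Z:::Z
:::::
ZZZ::
:::::
t=3: :Z::Z
:Z::Z
:Z:::
:::::
::::Z
:Z:::
::Z:Z
t=4: :ZZ:Z
:ZZ::
Z::::
:::::
:::::
Z::Z:
:ZZZ:
t=5: :::::
::ZZ:
:Z:::
:::::
:::::
:Z:ZZ
:::::
t=6: :::::
::Z::
::Z::
:::::
:::::
:::::
:::::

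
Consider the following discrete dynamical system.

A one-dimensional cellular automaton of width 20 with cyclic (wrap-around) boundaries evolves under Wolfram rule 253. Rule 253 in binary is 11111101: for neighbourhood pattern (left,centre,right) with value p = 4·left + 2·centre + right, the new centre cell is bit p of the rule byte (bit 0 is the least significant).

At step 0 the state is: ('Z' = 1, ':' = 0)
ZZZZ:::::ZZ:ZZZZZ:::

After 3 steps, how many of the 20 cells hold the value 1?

20

gen 0: ZZZZ:::::ZZ:ZZZZZ:::
gen 1: ZZZZZZZZ:ZZZZZZZZZZ:
gen 2: ZZZZZZZZZZZZZZZZZZZZ
gen 3: ZZZZZZZZZZZZZZZZZZZZ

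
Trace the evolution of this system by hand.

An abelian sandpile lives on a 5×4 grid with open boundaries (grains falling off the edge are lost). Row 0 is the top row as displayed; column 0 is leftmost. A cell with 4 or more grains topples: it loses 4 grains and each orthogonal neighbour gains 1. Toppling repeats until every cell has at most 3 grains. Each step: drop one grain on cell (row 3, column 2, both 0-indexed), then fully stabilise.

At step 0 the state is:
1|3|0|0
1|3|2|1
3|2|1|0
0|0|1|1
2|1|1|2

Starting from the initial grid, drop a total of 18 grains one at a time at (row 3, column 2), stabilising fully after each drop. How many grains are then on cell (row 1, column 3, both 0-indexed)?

gen 0: 1|3|0|0
1|3|2|1
3|2|1|0
0|0|1|1
2|1|1|2
gen 1: 1|3|0|0
1|3|2|1
3|2|1|0
0|0|2|1
2|1|1|2
gen 2: 1|3|0|0
1|3|2|1
3|2|1|0
0|0|3|1
2|1|1|2
gen 3: 1|3|0|0
1|3|2|1
3|2|2|0
0|1|0|2
2|1|2|2
gen 4: 1|3|0|0
1|3|2|1
3|2|2|0
0|1|1|2
2|1|2|2
gen 5: 1|3|0|0
1|3|2|1
3|2|2|0
0|1|2|2
2|1|2|2
gen 6: 1|3|0|0
1|3|2|1
3|2|2|0
0|1|3|2
2|1|2|2
gen 7: 1|3|0|0
1|3|2|1
3|2|3|0
0|2|0|3
2|1|3|2
gen 8: 1|3|0|0
1|3|2|1
3|2|3|0
0|2|1|3
2|1|3|2
gen 9: 1|3|0|0
1|3|2|1
3|2|3|0
0|2|2|3
2|1|3|2
gen 10: 1|3|0|0
1|3|2|1
3|2|3|0
0|2|3|3
2|1|3|2
gen 11: 1|3|0|0
1|3|3|1
3|3|0|2
0|3|3|1
2|2|1|0
gen 12: 2|0|2|0
3|2|0|2
0|2|3|2
2|1|1|2
2|3|2|0
gen 13: 2|0|2|0
3|2|0|2
0|2|3|2
2|1|2|2
2|3|2|0
gen 14: 2|0|2|0
3|2|0|2
0|2|3|2
2|1|3|2
2|3|2|0
gen 15: 2|0|2|0
3|2|1|2
0|3|0|3
2|2|1|3
2|3|3|0
gen 16: 2|0|2|0
3|2|1|2
0|3|0|3
2|2|2|3
2|3|3|0
gen 17: 2|0|2|0
3|2|1|2
0|3|0|3
2|2|3|3
2|3|3|0
gen 18: 2|0|2|0
3|3|1|3
1|0|3|0
3|1|3|1
3|1|1|2

3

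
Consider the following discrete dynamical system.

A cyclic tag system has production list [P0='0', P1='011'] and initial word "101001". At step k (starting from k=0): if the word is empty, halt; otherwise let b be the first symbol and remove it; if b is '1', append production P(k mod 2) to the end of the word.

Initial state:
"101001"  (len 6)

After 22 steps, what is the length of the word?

0) "101001"  (len 6)
1) "010010"  (len 6)
2) "10010"  (len 5)
3) "00100"  (len 5)
4) "0100"  (len 4)
5) "100"  (len 3)
6) "00011"  (len 5)
7) "0011"  (len 4)
8) "011"  (len 3)
9) "11"  (len 2)
10) "1011"  (len 4)
11) "0110"  (len 4)
12) "110"  (len 3)
13) "100"  (len 3)
14) "00011"  (len 5)
15) "0011"  (len 4)
16) "011"  (len 3)
17) "11"  (len 2)
18) "1011"  (len 4)
19) "0110"  (len 4)
20) "110"  (len 3)
21) "100"  (len 3)
22) "00011"  (len 5)

5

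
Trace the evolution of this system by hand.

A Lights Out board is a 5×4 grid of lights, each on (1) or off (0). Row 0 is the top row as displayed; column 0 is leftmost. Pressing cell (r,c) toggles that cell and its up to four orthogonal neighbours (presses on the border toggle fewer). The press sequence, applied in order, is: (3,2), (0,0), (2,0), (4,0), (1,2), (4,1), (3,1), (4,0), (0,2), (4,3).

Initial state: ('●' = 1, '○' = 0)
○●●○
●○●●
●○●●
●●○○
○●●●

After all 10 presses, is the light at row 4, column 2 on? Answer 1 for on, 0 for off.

0

t=0: ○●●○
●○●●
●○●●
●●○○
○●●●
t=1: ○●●○
●○●●
●○○●
●○●●
○●○●
t=2: ●○●○
○○●●
●○○●
●○●●
○●○●
t=3: ●○●○
●○●●
○●○●
○○●●
○●○●
t=4: ●○●○
●○●●
○●○●
●○●●
●○○●
t=5: ●○○○
●●○○
○●●●
●○●●
●○○●
t=6: ●○○○
●●○○
○●●●
●●●●
○●●●
t=7: ●○○○
●●○○
○○●●
○○○●
○○●●
t=8: ●○○○
●●○○
○○●●
●○○●
●●●●
t=9: ●●●●
●●●○
○○●●
●○○●
●●●●
t=10: ●●●●
●●●○
○○●●
●○○○
●●○○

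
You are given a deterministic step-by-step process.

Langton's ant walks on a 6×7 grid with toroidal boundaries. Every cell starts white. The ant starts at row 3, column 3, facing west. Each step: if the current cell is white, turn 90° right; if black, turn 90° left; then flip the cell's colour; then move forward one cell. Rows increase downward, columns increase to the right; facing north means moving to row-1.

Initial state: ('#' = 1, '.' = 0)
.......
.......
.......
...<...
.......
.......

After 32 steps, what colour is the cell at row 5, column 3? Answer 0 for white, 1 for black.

t=0: .......
.......
.......
...<...
.......
.......
t=1: .......
.......
...^...
...#...
.......
.......
t=2: .......
.......
...#>..
...#...
.......
.......
t=3: .......
.......
...##..
...#v..
.......
.......
t=4: .......
.......
...##..
...<#..
.......
.......
t=5: .......
.......
...##..
....#..
...v...
.......
t=6: .......
.......
...##..
....#..
..<#...
.......
t=7: .......
.......
...##..
..^.#..
..##...
.......
t=8: .......
.......
...##..
..#>#..
..##...
.......
t=9: .......
.......
...##..
..###..
..#v...
.......
t=10: .......
.......
...##..
..###..
..#.>..
.......
t=11: .......
.......
...##..
..###..
..#.#..
....v..
t=12: .......
.......
...##..
..###..
..#.#..
...<#..
t=13: .......
.......
...##..
..###..
..#^#..
...##..
t=14: .......
.......
...##..
..###..
..##>..
...##..
t=15: .......
.......
...##..
..##^..
..##...
...##..
t=16: .......
.......
...##..
..#<...
..##...
...##..
t=17: .......
.......
...##..
..#....
..#v...
...##..
t=18: .......
.......
...##..
..#....
..#.>..
...##..
t=19: .......
.......
...##..
..#....
..#.#..
...#v..
t=20: .......
.......
...##..
..#....
..#.#..
...#.>.
t=21: .....v.
.......
...##..
..#....
..#.#..
...#.#.
t=22: ....<#.
.......
...##..
..#....
..#.#..
...#.#.
t=23: ....##.
.......
...##..
..#....
..#.#..
...#^#.
t=24: ....##.
.......
...##..
..#....
..#.#..
...##>.
t=25: ....##.
.......
...##..
..#....
..#.#^.
...##..
t=26: ....##.
.......
...##..
..#....
..#.##>
...##..
t=27: ....##.
.......
...##..
..#....
..#.###
...##.v
t=28: ....##.
.......
...##..
..#....
..#.###
...##<#
t=29: ....##.
.......
...##..
..#....
..#.#^#
...####
t=30: ....##.
.......
...##..
..#....
..#.<.#
...####
t=31: ....##.
.......
...##..
..#....
..#...#
...#v##
t=32: ....##.
.......
...##..
..#....
..#...#
...#.>#

1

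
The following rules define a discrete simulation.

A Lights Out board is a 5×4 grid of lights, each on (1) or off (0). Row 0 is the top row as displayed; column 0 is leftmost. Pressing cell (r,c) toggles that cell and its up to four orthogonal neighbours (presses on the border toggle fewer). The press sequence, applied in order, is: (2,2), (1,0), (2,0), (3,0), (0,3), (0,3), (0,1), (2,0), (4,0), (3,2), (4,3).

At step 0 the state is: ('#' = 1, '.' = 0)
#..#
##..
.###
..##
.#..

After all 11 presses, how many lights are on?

0) #..#
##..
.###
..##
.#..
1) #..#
###.
....
...#
.#..
2) ...#
..#.
#...
...#
.#..
3) ...#
#.#.
.#..
#..#
.#..
4) ...#
#.#.
##..
.#.#
##..
5) ..#.
#.##
##..
.#.#
##..
6) ...#
#.#.
##..
.#.#
##..
7) ####
###.
##..
.#.#
##..
8) ####
.##.
....
##.#
##..
9) ####
.##.
....
.#.#
....
10) ####
.##.
..#.
..#.
..#.
11) ####
.##.
..#.
..##
...#

10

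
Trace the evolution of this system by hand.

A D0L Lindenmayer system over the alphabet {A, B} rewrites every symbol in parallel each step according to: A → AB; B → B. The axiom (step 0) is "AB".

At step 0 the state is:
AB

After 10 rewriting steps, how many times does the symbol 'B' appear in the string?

k=0  AB
k=1  ABB
k=2  ABBB
k=3  ABBBB
k=4  ABBBBB
k=5  ABBBBBB
k=6  ABBBBBBB
k=7  ABBBBBBBB
k=8  ABBBBBBBBB
k=9  ABBBBBBBBBB
k=10  ABBBBBBBBBBB

11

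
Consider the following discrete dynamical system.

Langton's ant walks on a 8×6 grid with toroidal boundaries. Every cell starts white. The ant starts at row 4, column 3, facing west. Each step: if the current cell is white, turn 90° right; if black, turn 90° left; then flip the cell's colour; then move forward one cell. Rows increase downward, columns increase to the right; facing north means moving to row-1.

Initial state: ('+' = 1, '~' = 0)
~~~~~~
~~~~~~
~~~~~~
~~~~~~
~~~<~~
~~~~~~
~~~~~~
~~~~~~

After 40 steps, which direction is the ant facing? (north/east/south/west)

0) ~~~~~~
~~~~~~
~~~~~~
~~~~~~
~~~<~~
~~~~~~
~~~~~~
~~~~~~
1) ~~~~~~
~~~~~~
~~~~~~
~~~^~~
~~~+~~
~~~~~~
~~~~~~
~~~~~~
2) ~~~~~~
~~~~~~
~~~~~~
~~~+>~
~~~+~~
~~~~~~
~~~~~~
~~~~~~
3) ~~~~~~
~~~~~~
~~~~~~
~~~++~
~~~+v~
~~~~~~
~~~~~~
~~~~~~
4) ~~~~~~
~~~~~~
~~~~~~
~~~++~
~~~<+~
~~~~~~
~~~~~~
~~~~~~
5) ~~~~~~
~~~~~~
~~~~~~
~~~++~
~~~~+~
~~~v~~
~~~~~~
~~~~~~
6) ~~~~~~
~~~~~~
~~~~~~
~~~++~
~~~~+~
~~<+~~
~~~~~~
~~~~~~
7) ~~~~~~
~~~~~~
~~~~~~
~~~++~
~~^~+~
~~++~~
~~~~~~
~~~~~~
8) ~~~~~~
~~~~~~
~~~~~~
~~~++~
~~+>+~
~~++~~
~~~~~~
~~~~~~
9) ~~~~~~
~~~~~~
~~~~~~
~~~++~
~~+++~
~~+v~~
~~~~~~
~~~~~~
10) ~~~~~~
~~~~~~
~~~~~~
~~~++~
~~+++~
~~+~>~
~~~~~~
~~~~~~
11) ~~~~~~
~~~~~~
~~~~~~
~~~++~
~~+++~
~~+~+~
~~~~v~
~~~~~~
12) ~~~~~~
~~~~~~
~~~~~~
~~~++~
~~+++~
~~+~+~
~~~<+~
~~~~~~
13) ~~~~~~
~~~~~~
~~~~~~
~~~++~
~~+++~
~~+^+~
~~~++~
~~~~~~
14) ~~~~~~
~~~~~~
~~~~~~
~~~++~
~~+++~
~~++>~
~~~++~
~~~~~~
15) ~~~~~~
~~~~~~
~~~~~~
~~~++~
~~++^~
~~++~~
~~~++~
~~~~~~
16) ~~~~~~
~~~~~~
~~~~~~
~~~++~
~~+<~~
~~++~~
~~~++~
~~~~~~
17) ~~~~~~
~~~~~~
~~~~~~
~~~++~
~~+~~~
~~+v~~
~~~++~
~~~~~~
18) ~~~~~~
~~~~~~
~~~~~~
~~~++~
~~+~~~
~~+~>~
~~~++~
~~~~~~
19) ~~~~~~
~~~~~~
~~~~~~
~~~++~
~~+~~~
~~+~+~
~~~+v~
~~~~~~
20) ~~~~~~
~~~~~~
~~~~~~
~~~++~
~~+~~~
~~+~+~
~~~+~>
~~~~~~
21) ~~~~~~
~~~~~~
~~~~~~
~~~++~
~~+~~~
~~+~+~
~~~+~+
~~~~~v
22) ~~~~~~
~~~~~~
~~~~~~
~~~++~
~~+~~~
~~+~+~
~~~+~+
~~~~<+
23) ~~~~~~
~~~~~~
~~~~~~
~~~++~
~~+~~~
~~+~+~
~~~+^+
~~~~++
24) ~~~~~~
~~~~~~
~~~~~~
~~~++~
~~+~~~
~~+~+~
~~~++>
~~~~++
25) ~~~~~~
~~~~~~
~~~~~~
~~~++~
~~+~~~
~~+~+^
~~~++~
~~~~++
26) ~~~~~~
~~~~~~
~~~~~~
~~~++~
~~+~~~
>~+~++
~~~++~
~~~~++
27) ~~~~~~
~~~~~~
~~~~~~
~~~++~
~~+~~~
+~+~++
v~~++~
~~~~++
28) ~~~~~~
~~~~~~
~~~~~~
~~~++~
~~+~~~
+~+~++
+~~++<
~~~~++
29) ~~~~~~
~~~~~~
~~~~~~
~~~++~
~~+~~~
+~+~+^
+~~+++
~~~~++
30) ~~~~~~
~~~~~~
~~~~~~
~~~++~
~~+~~~
+~+~<~
+~~+++
~~~~++
31) ~~~~~~
~~~~~~
~~~~~~
~~~++~
~~+~~~
+~+~~~
+~~+v+
~~~~++
32) ~~~~~~
~~~~~~
~~~~~~
~~~++~
~~+~~~
+~+~~~
+~~+~>
~~~~++
33) ~~~~~~
~~~~~~
~~~~~~
~~~++~
~~+~~~
+~+~~^
+~~+~~
~~~~++
34) ~~~~~~
~~~~~~
~~~~~~
~~~++~
~~+~~~
>~+~~+
+~~+~~
~~~~++
35) ~~~~~~
~~~~~~
~~~~~~
~~~++~
^~+~~~
~~+~~+
+~~+~~
~~~~++
36) ~~~~~~
~~~~~~
~~~~~~
~~~++~
+>+~~~
~~+~~+
+~~+~~
~~~~++
37) ~~~~~~
~~~~~~
~~~~~~
~~~++~
+++~~~
~v+~~+
+~~+~~
~~~~++
38) ~~~~~~
~~~~~~
~~~~~~
~~~++~
+++~~~
<++~~+
+~~+~~
~~~~++
39) ~~~~~~
~~~~~~
~~~~~~
~~~++~
^++~~~
+++~~+
+~~+~~
~~~~++
40) ~~~~~~
~~~~~~
~~~~~~
~~~++~
~++~~<
+++~~+
+~~+~~
~~~~++

west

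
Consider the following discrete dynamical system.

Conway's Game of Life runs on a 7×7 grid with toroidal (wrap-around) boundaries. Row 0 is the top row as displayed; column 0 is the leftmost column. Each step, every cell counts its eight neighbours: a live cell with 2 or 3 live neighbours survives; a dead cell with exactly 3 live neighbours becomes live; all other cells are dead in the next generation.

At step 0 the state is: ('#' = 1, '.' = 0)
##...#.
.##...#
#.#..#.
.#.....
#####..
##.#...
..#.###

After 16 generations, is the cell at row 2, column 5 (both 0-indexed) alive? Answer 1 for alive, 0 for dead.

[0] ##...#.
.##...#
#.#..#.
.#.....
#####..
##.#...
..#.###
[1] ...##..
..#..#.
#.#...#
....#.#
...##..
.......
..####.
[2] .......
.##.###
##.#..#
#...#.#
...###.
..#..#.
..#..#.
[3] .####.#
.######
...#...
.##....
...#...
..#..##
.......
[4] .#....#
.#....#
#....#.
..##...
.#.#...
.......
##..#.#
[5] .##...#
.#...##
###...#
.####..
...#...
.##....
.#...##
[6] .##....
.....#.
....#.#
....#..
....#..
###....
.....##
[7] .....##
.....#.
....#..
...##..
.#.#...
##...##
......#
[8] .....##
....###
...###.
..###..
.#.#.##
.##..##
.......
[9] ....#.#
...#...
..#...#
......#
.#....#
.##.###
#......
[10] .......
...#.#.
.......
.....##
.##...#
.##..##
##.##..
[11] ..##...
.......
....###
#....##
.##....
....###
##.####
[12] ####.##
...###.
#...#..
##..#..
.#..#..
.......
##.....
[13] ...#.#.
.......
##....#
##.###.
##.....
##.....
.......
[14] .......
#.....#
.##.###
....##.
....#..
##.....
.......
[15] .......
##....#
.#.##..
......#
....##.
.......
.......
[16] #......
###....
.##..##
...#...
.....#.
.......
.......

1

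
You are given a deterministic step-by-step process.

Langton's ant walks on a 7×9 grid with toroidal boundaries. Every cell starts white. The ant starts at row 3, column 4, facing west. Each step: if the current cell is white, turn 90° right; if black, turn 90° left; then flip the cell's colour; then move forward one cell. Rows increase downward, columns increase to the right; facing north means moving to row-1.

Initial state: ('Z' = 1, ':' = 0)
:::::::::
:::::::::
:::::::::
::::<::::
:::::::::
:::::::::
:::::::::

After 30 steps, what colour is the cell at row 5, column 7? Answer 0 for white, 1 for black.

1

0) :::::::::
:::::::::
:::::::::
::::<::::
:::::::::
:::::::::
:::::::::
1) :::::::::
:::::::::
::::^::::
::::Z::::
:::::::::
:::::::::
:::::::::
2) :::::::::
:::::::::
::::Z>:::
::::Z::::
:::::::::
:::::::::
:::::::::
3) :::::::::
:::::::::
::::ZZ:::
::::Zv:::
:::::::::
:::::::::
:::::::::
4) :::::::::
:::::::::
::::ZZ:::
::::<Z:::
:::::::::
:::::::::
:::::::::
5) :::::::::
:::::::::
::::ZZ:::
:::::Z:::
::::v::::
:::::::::
:::::::::
6) :::::::::
:::::::::
::::ZZ:::
:::::Z:::
:::<Z::::
:::::::::
:::::::::
7) :::::::::
:::::::::
::::ZZ:::
:::^:Z:::
:::ZZ::::
:::::::::
:::::::::
8) :::::::::
:::::::::
::::ZZ:::
:::Z>Z:::
:::ZZ::::
:::::::::
:::::::::
9) :::::::::
:::::::::
::::ZZ:::
:::ZZZ:::
:::Zv::::
:::::::::
:::::::::
10) :::::::::
:::::::::
::::ZZ:::
:::ZZZ:::
:::Z:>:::
:::::::::
:::::::::
11) :::::::::
:::::::::
::::ZZ:::
:::ZZZ:::
:::Z:Z:::
:::::v:::
:::::::::
12) :::::::::
:::::::::
::::ZZ:::
:::ZZZ:::
:::Z:Z:::
::::<Z:::
:::::::::
13) :::::::::
:::::::::
::::ZZ:::
:::ZZZ:::
:::Z^Z:::
::::ZZ:::
:::::::::
14) :::::::::
:::::::::
::::ZZ:::
:::ZZZ:::
:::ZZ>:::
::::ZZ:::
:::::::::
15) :::::::::
:::::::::
::::ZZ:::
:::ZZ^:::
:::ZZ::::
::::ZZ:::
:::::::::
16) :::::::::
:::::::::
::::ZZ:::
:::Z<::::
:::ZZ::::
::::ZZ:::
:::::::::
17) :::::::::
:::::::::
::::ZZ:::
:::Z:::::
:::Zv::::
::::ZZ:::
:::::::::
18) :::::::::
:::::::::
::::ZZ:::
:::Z:::::
:::Z:>:::
::::ZZ:::
:::::::::
19) :::::::::
:::::::::
::::ZZ:::
:::Z:::::
:::Z:Z:::
::::Zv:::
:::::::::
20) :::::::::
:::::::::
::::ZZ:::
:::Z:::::
:::Z:Z:::
::::Z:>::
:::::::::
21) :::::::::
:::::::::
::::ZZ:::
:::Z:::::
:::Z:Z:::
::::Z:Z::
::::::v::
22) :::::::::
:::::::::
::::ZZ:::
:::Z:::::
:::Z:Z:::
::::Z:Z::
:::::<Z::
23) :::::::::
:::::::::
::::ZZ:::
:::Z:::::
:::Z:Z:::
::::Z^Z::
:::::ZZ::
24) :::::::::
:::::::::
::::ZZ:::
:::Z:::::
:::Z:Z:::
::::ZZ>::
:::::ZZ::
25) :::::::::
:::::::::
::::ZZ:::
:::Z:::::
:::Z:Z^::
::::ZZ:::
:::::ZZ::
26) :::::::::
:::::::::
::::ZZ:::
:::Z:::::
:::Z:ZZ>:
::::ZZ:::
:::::ZZ::
27) :::::::::
:::::::::
::::ZZ:::
:::Z:::::
:::Z:ZZZ:
::::ZZ:v:
:::::ZZ::
28) :::::::::
:::::::::
::::ZZ:::
:::Z:::::
:::Z:ZZZ:
::::ZZ<Z:
:::::ZZ::
29) :::::::::
:::::::::
::::ZZ:::
:::Z:::::
:::Z:Z^Z:
::::ZZZZ:
:::::ZZ::
30) :::::::::
:::::::::
::::ZZ:::
:::Z:::::
:::Z:<:Z:
::::ZZZZ:
:::::ZZ::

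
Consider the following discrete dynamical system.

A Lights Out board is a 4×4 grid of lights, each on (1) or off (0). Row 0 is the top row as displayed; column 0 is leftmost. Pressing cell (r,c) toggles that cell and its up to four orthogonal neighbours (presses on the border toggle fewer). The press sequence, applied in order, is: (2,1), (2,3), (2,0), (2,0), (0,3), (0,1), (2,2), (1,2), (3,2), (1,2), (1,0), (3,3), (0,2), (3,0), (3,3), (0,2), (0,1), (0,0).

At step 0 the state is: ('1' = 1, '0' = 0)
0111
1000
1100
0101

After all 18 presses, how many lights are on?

step 0: 0111
1000
1100
0101
step 1: 0111
1100
0010
0001
step 2: 0111
1101
0001
0000
step 3: 0111
0101
1101
1000
step 4: 0111
1101
0001
0000
step 5: 0100
1100
0001
0000
step 6: 1010
1000
0001
0000
step 7: 1010
1010
0110
0010
step 8: 1000
1101
0100
0010
step 9: 1000
1101
0110
0101
step 10: 1010
1010
0100
0101
step 11: 0010
0110
1100
0101
step 12: 0010
0110
1101
0110
step 13: 0101
0100
1101
0110
step 14: 0101
0100
0101
1010
step 15: 0101
0100
0100
1001
step 16: 0010
0110
0100
1001
step 17: 1100
0010
0100
1001
step 18: 0000
1010
0100
1001

5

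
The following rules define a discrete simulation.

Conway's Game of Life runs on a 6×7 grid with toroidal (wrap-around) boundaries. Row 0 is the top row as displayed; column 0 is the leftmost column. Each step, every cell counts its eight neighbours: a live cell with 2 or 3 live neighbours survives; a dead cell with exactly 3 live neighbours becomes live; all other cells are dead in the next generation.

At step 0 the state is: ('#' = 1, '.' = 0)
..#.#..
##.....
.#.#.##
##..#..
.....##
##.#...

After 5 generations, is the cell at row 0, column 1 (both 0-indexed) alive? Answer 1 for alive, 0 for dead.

0) ..#.#..
##.....
.#.#.##
##..#..
.....##
##.#...
1) ..##...
##.####
....###
.##.#..
..#.###
#######
2) .......
##.....
.......
###....
.......
#......
3) ##.....
.......
..#....
.#.....
#......
.......
4) .......
.#.....
.......
.#.....
.......
##.....
5) ##.....
.......
.......
.......
##.....
.......

1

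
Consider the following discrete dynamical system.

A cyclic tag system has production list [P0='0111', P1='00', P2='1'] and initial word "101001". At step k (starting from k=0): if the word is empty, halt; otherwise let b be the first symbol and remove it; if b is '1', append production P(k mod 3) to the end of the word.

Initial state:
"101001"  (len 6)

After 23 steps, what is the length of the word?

13

[0] "101001"  (len 6)
[1] "010010111"  (len 9)
[2] "10010111"  (len 8)
[3] "00101111"  (len 8)
[4] "0101111"  (len 7)
[5] "101111"  (len 6)
[6] "011111"  (len 6)
[7] "11111"  (len 5)
[8] "111100"  (len 6)
[9] "111001"  (len 6)
[10] "110010111"  (len 9)
[11] "1001011100"  (len 10)
[12] "0010111001"  (len 10)
[13] "010111001"  (len 9)
[14] "10111001"  (len 8)
[15] "01110011"  (len 8)
[16] "1110011"  (len 7)
[17] "11001100"  (len 8)
[18] "10011001"  (len 8)
[19] "00110010111"  (len 11)
[20] "0110010111"  (len 10)
[21] "110010111"  (len 9)
[22] "100101110111"  (len 12)
[23] "0010111011100"  (len 13)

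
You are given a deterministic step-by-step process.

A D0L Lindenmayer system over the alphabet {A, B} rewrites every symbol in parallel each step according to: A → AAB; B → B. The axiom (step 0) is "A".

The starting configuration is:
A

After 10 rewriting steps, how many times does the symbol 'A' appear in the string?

1024

0) A
1) AAB
2) AABAABB
3) AABAABBAABAABBB
4) AABAABBAABAABBBAABAABBAABAABBBB
5) AABAABBAABAABBBAABAABBAABAABBBBAABAABBAABAABBBAABAABBAABAABBBBB
6) AABAABBAABAABBBAABAABBAABAABBBBAABAABBAABAABBBAABAABBAABAA…BAABAABBBAABAABBAABAABBBBAABAABBAABAABBBAABAABBAABAABBBBBB  (len 127)
7) AABAABBAABAABBBAABAABBAABAABBBBAABAABBAABAABBBAABAABBAABAA…AABAABBBAABAABBAABAABBBBAABAABBAABAABBBAABAABBAABAABBBBBBB  (len 255)
8) AABAABBAABAABBBAABAABBAABAABBBBAABAABBAABAABBBAABAABBAABAA…ABAABBBAABAABBAABAABBBBAABAABBAABAABBBAABAABBAABAABBBBBBBB  (len 511)
9) AABAABBAABAABBBAABAABBAABAABBBBAABAABBAABAABBBAABAABBAABAA…BAABBBAABAABBAABAABBBBAABAABBAABAABBBAABAABBAABAABBBBBBBBB  (len 1023)
10) AABAABBAABAABBBAABAABBAABAABBBBAABAABBAABAABBBAABAABBAABAA…AABBBAABAABBAABAABBBBAABAABBAABAABBBAABAABBAABAABBBBBBBBBB  (len 2047)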